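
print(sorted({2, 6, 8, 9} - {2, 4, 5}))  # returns [6, 8, 9]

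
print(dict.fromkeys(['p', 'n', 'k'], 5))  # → {'p': 5, 'n': 5, 'k': 5}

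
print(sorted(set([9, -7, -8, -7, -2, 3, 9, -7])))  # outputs [-8, -7, -2, 3, 9]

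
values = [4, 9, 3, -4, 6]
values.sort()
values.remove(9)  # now [-4, 3, 4, 6]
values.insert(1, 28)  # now [-4, 28, 3, 4, 6]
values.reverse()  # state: [6, 4, 3, 28, -4]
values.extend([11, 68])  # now [6, 4, 3, 28, -4, 11, 68]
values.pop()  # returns 68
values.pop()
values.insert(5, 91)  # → [6, 4, 3, 28, -4, 91]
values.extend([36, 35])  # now [6, 4, 3, 28, -4, 91, 36, 35]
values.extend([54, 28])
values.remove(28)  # [6, 4, 3, -4, 91, 36, 35, 54, 28]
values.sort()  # [-4, 3, 4, 6, 28, 35, 36, 54, 91]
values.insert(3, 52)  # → [-4, 3, 4, 52, 6, 28, 35, 36, 54, 91]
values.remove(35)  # [-4, 3, 4, 52, 6, 28, 36, 54, 91]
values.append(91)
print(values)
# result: [-4, 3, 4, 52, 6, 28, 36, 54, 91, 91]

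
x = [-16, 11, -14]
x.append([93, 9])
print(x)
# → [-16, 11, -14, [93, 9]]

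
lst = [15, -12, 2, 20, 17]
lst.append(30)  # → [15, -12, 2, 20, 17, 30]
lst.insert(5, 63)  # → [15, -12, 2, 20, 17, 63, 30]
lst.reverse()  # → [30, 63, 17, 20, 2, -12, 15]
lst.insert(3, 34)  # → [30, 63, 17, 34, 20, 2, -12, 15]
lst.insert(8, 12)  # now [30, 63, 17, 34, 20, 2, -12, 15, 12]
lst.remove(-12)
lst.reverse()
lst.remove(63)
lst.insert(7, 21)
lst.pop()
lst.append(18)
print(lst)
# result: [12, 15, 2, 20, 34, 17, 30, 18]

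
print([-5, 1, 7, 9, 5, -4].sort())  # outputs None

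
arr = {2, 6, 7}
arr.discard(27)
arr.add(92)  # {2, 6, 7, 92}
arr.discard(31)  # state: {2, 6, 7, 92}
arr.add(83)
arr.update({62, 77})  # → {2, 6, 7, 62, 77, 83, 92}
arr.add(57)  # {2, 6, 7, 57, 62, 77, 83, 92}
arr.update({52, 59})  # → {2, 6, 7, 52, 57, 59, 62, 77, 83, 92}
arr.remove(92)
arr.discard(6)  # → {2, 7, 52, 57, 59, 62, 77, 83}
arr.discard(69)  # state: {2, 7, 52, 57, 59, 62, 77, 83}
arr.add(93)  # {2, 7, 52, 57, 59, 62, 77, 83, 93}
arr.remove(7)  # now {2, 52, 57, 59, 62, 77, 83, 93}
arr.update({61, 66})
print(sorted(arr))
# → [2, 52, 57, 59, 61, 62, 66, 77, 83, 93]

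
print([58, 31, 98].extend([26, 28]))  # None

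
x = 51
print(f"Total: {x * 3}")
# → Total: 153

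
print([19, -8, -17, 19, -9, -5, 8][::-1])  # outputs [8, -5, -9, 19, -17, -8, 19]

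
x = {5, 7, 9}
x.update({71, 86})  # {5, 7, 9, 71, 86}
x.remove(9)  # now {5, 7, 71, 86}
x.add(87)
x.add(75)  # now {5, 7, 71, 75, 86, 87}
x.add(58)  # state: {5, 7, 58, 71, 75, 86, 87}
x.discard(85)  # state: {5, 7, 58, 71, 75, 86, 87}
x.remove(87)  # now {5, 7, 58, 71, 75, 86}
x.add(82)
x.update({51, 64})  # {5, 7, 51, 58, 64, 71, 75, 82, 86}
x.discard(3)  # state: {5, 7, 51, 58, 64, 71, 75, 82, 86}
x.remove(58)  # {5, 7, 51, 64, 71, 75, 82, 86}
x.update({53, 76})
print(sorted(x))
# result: [5, 7, 51, 53, 64, 71, 75, 76, 82, 86]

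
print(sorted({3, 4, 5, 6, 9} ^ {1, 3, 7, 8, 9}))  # [1, 4, 5, 6, 7, 8]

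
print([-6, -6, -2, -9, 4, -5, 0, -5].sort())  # None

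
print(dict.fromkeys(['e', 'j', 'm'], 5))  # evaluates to {'e': 5, 'j': 5, 'm': 5}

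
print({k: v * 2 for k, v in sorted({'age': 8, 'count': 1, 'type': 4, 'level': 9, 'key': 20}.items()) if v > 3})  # {'age': 16, 'key': 40, 'level': 18, 'type': 8}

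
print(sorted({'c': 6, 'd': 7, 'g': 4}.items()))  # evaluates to [('c', 6), ('d', 7), ('g', 4)]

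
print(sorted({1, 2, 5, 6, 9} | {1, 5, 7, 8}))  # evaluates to [1, 2, 5, 6, 7, 8, 9]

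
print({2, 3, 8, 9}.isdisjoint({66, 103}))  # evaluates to True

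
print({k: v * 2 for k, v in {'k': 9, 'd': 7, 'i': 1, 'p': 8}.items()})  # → {'k': 18, 'd': 14, 'i': 2, 'p': 16}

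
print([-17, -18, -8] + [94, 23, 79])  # [-17, -18, -8, 94, 23, 79]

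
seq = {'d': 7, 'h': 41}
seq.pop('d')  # 7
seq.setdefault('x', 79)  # 79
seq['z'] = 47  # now {'h': 41, 'x': 79, 'z': 47}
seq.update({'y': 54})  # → {'h': 41, 'x': 79, 'z': 47, 'y': 54}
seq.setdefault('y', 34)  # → 54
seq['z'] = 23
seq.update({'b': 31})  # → {'h': 41, 'x': 79, 'z': 23, 'y': 54, 'b': 31}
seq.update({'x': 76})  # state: {'h': 41, 'x': 76, 'z': 23, 'y': 54, 'b': 31}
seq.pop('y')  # 54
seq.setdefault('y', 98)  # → 98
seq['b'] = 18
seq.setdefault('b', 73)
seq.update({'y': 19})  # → {'h': 41, 'x': 76, 'z': 23, 'b': 18, 'y': 19}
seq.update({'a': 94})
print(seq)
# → {'h': 41, 'x': 76, 'z': 23, 'b': 18, 'y': 19, 'a': 94}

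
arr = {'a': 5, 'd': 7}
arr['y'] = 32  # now {'a': 5, 'd': 7, 'y': 32}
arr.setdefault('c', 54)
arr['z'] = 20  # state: {'a': 5, 'd': 7, 'y': 32, 'c': 54, 'z': 20}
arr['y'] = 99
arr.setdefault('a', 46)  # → 5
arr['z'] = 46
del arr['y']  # {'a': 5, 'd': 7, 'c': 54, 'z': 46}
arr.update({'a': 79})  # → {'a': 79, 'd': 7, 'c': 54, 'z': 46}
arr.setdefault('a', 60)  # 79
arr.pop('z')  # 46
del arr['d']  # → {'a': 79, 'c': 54}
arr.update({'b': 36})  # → {'a': 79, 'c': 54, 'b': 36}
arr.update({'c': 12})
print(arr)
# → {'a': 79, 'c': 12, 'b': 36}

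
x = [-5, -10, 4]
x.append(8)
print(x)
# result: [-5, -10, 4, 8]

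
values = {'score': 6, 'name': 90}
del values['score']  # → {'name': 90}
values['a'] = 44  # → {'name': 90, 'a': 44}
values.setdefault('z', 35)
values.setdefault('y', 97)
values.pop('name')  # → 90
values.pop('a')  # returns 44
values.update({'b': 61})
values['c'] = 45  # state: {'z': 35, 'y': 97, 'b': 61, 'c': 45}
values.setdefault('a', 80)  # 80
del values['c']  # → {'z': 35, 'y': 97, 'b': 61, 'a': 80}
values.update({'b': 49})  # {'z': 35, 'y': 97, 'b': 49, 'a': 80}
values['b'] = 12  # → {'z': 35, 'y': 97, 'b': 12, 'a': 80}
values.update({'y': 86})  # {'z': 35, 'y': 86, 'b': 12, 'a': 80}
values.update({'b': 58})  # {'z': 35, 'y': 86, 'b': 58, 'a': 80}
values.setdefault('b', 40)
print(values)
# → {'z': 35, 'y': 86, 'b': 58, 'a': 80}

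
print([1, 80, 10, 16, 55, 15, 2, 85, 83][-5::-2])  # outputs [55, 10, 1]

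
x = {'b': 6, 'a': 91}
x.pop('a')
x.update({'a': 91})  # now {'b': 6, 'a': 91}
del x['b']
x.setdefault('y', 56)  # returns 56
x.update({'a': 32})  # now {'a': 32, 'y': 56}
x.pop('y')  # 56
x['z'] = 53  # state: {'a': 32, 'z': 53}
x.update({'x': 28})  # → {'a': 32, 'z': 53, 'x': 28}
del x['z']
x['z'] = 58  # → {'a': 32, 'x': 28, 'z': 58}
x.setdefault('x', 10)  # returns 28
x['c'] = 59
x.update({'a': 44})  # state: {'a': 44, 'x': 28, 'z': 58, 'c': 59}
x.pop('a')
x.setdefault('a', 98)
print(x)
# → {'x': 28, 'z': 58, 'c': 59, 'a': 98}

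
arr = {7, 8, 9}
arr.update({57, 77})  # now {7, 8, 9, 57, 77}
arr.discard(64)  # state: {7, 8, 9, 57, 77}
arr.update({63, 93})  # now {7, 8, 9, 57, 63, 77, 93}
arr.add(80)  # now {7, 8, 9, 57, 63, 77, 80, 93}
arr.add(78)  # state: {7, 8, 9, 57, 63, 77, 78, 80, 93}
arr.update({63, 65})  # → {7, 8, 9, 57, 63, 65, 77, 78, 80, 93}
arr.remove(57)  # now {7, 8, 9, 63, 65, 77, 78, 80, 93}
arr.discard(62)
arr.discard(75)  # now {7, 8, 9, 63, 65, 77, 78, 80, 93}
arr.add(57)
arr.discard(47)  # {7, 8, 9, 57, 63, 65, 77, 78, 80, 93}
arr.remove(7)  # {8, 9, 57, 63, 65, 77, 78, 80, 93}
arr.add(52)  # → {8, 9, 52, 57, 63, 65, 77, 78, 80, 93}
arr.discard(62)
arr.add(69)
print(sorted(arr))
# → [8, 9, 52, 57, 63, 65, 69, 77, 78, 80, 93]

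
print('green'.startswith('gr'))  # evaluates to True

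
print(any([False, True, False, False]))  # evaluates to True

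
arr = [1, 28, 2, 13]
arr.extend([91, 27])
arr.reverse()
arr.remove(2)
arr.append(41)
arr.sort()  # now [1, 13, 27, 28, 41, 91]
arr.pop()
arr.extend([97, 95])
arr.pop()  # 95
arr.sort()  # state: [1, 13, 27, 28, 41, 97]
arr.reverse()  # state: [97, 41, 28, 27, 13, 1]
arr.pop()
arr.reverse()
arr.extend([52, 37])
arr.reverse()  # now [37, 52, 97, 41, 28, 27, 13]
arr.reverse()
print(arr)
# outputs [13, 27, 28, 41, 97, 52, 37]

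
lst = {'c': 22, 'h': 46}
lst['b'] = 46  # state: {'c': 22, 'h': 46, 'b': 46}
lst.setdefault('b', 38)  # 46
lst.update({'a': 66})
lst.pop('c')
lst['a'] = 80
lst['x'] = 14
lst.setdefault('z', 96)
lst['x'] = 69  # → {'h': 46, 'b': 46, 'a': 80, 'x': 69, 'z': 96}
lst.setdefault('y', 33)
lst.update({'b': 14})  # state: {'h': 46, 'b': 14, 'a': 80, 'x': 69, 'z': 96, 'y': 33}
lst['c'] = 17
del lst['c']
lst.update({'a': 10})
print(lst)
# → {'h': 46, 'b': 14, 'a': 10, 'x': 69, 'z': 96, 'y': 33}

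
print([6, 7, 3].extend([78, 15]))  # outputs None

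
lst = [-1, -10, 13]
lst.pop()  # 13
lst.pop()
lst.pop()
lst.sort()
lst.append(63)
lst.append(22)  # [63, 22]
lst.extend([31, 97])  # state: [63, 22, 31, 97]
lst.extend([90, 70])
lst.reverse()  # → [70, 90, 97, 31, 22, 63]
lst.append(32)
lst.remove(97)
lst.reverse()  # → [32, 63, 22, 31, 90, 70]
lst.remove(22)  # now [32, 63, 31, 90, 70]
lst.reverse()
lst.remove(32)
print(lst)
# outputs [70, 90, 31, 63]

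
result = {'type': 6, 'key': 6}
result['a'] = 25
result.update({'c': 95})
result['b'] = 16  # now {'type': 6, 'key': 6, 'a': 25, 'c': 95, 'b': 16}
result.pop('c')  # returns 95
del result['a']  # {'type': 6, 'key': 6, 'b': 16}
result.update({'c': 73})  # {'type': 6, 'key': 6, 'b': 16, 'c': 73}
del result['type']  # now {'key': 6, 'b': 16, 'c': 73}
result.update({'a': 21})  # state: {'key': 6, 'b': 16, 'c': 73, 'a': 21}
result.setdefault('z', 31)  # 31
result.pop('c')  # 73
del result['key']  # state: {'b': 16, 'a': 21, 'z': 31}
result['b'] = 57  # {'b': 57, 'a': 21, 'z': 31}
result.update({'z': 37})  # {'b': 57, 'a': 21, 'z': 37}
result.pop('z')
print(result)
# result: {'b': 57, 'a': 21}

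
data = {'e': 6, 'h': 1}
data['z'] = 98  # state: {'e': 6, 'h': 1, 'z': 98}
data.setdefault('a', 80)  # 80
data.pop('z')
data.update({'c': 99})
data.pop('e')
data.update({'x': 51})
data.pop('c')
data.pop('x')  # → 51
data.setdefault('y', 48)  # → 48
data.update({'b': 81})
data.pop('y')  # 48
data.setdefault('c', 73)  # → 73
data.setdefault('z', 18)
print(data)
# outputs {'h': 1, 'a': 80, 'b': 81, 'c': 73, 'z': 18}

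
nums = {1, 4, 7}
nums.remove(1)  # {4, 7}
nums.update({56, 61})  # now {4, 7, 56, 61}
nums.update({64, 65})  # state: {4, 7, 56, 61, 64, 65}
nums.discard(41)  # {4, 7, 56, 61, 64, 65}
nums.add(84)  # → {4, 7, 56, 61, 64, 65, 84}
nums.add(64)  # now {4, 7, 56, 61, 64, 65, 84}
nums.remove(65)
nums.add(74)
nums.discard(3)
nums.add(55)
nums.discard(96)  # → {4, 7, 55, 56, 61, 64, 74, 84}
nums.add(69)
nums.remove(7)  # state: {4, 55, 56, 61, 64, 69, 74, 84}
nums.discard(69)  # {4, 55, 56, 61, 64, 74, 84}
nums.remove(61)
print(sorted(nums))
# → [4, 55, 56, 64, 74, 84]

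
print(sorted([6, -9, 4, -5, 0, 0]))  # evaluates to [-9, -5, 0, 0, 4, 6]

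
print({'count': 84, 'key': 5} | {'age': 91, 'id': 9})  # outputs {'count': 84, 'key': 5, 'age': 91, 'id': 9}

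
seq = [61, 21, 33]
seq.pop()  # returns 33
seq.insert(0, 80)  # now [80, 61, 21]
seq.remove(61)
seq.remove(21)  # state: [80]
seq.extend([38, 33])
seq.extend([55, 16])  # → [80, 38, 33, 55, 16]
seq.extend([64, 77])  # [80, 38, 33, 55, 16, 64, 77]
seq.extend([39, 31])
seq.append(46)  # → [80, 38, 33, 55, 16, 64, 77, 39, 31, 46]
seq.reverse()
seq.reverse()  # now [80, 38, 33, 55, 16, 64, 77, 39, 31, 46]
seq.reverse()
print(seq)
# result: [46, 31, 39, 77, 64, 16, 55, 33, 38, 80]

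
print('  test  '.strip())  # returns test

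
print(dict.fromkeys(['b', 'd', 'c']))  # {'b': None, 'd': None, 'c': None}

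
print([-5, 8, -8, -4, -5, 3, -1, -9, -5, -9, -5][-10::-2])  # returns [8]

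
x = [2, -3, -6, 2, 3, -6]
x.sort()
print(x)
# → [-6, -6, -3, 2, 2, 3]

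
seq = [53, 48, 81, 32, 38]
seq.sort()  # [32, 38, 48, 53, 81]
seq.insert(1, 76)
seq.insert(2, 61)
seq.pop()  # 81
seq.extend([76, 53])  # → [32, 76, 61, 38, 48, 53, 76, 53]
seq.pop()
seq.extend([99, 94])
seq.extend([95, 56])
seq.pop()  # 56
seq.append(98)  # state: [32, 76, 61, 38, 48, 53, 76, 99, 94, 95, 98]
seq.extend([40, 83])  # [32, 76, 61, 38, 48, 53, 76, 99, 94, 95, 98, 40, 83]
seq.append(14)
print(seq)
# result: [32, 76, 61, 38, 48, 53, 76, 99, 94, 95, 98, 40, 83, 14]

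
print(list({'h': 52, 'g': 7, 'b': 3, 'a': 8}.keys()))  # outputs ['h', 'g', 'b', 'a']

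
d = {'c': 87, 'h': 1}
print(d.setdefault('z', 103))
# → 103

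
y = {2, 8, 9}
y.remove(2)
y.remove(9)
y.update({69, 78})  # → {8, 69, 78}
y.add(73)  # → {8, 69, 73, 78}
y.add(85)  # {8, 69, 73, 78, 85}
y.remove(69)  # {8, 73, 78, 85}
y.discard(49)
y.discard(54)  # {8, 73, 78, 85}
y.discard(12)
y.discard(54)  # {8, 73, 78, 85}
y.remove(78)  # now {8, 73, 85}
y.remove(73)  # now {8, 85}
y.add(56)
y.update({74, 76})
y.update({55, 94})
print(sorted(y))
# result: [8, 55, 56, 74, 76, 85, 94]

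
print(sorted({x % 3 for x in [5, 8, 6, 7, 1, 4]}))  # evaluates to [0, 1, 2]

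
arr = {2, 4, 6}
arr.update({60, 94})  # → {2, 4, 6, 60, 94}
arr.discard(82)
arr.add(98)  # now {2, 4, 6, 60, 94, 98}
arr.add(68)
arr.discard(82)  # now {2, 4, 6, 60, 68, 94, 98}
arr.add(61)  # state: {2, 4, 6, 60, 61, 68, 94, 98}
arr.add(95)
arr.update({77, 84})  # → {2, 4, 6, 60, 61, 68, 77, 84, 94, 95, 98}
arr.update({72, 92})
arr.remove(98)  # {2, 4, 6, 60, 61, 68, 72, 77, 84, 92, 94, 95}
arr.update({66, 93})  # {2, 4, 6, 60, 61, 66, 68, 72, 77, 84, 92, 93, 94, 95}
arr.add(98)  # {2, 4, 6, 60, 61, 66, 68, 72, 77, 84, 92, 93, 94, 95, 98}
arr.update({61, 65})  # {2, 4, 6, 60, 61, 65, 66, 68, 72, 77, 84, 92, 93, 94, 95, 98}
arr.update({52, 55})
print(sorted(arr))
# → [2, 4, 6, 52, 55, 60, 61, 65, 66, 68, 72, 77, 84, 92, 93, 94, 95, 98]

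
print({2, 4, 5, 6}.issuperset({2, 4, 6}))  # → True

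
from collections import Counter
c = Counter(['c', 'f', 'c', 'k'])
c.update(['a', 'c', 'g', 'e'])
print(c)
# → Counter({'c': 3, 'f': 1, 'k': 1, 'a': 1, 'g': 1, 'e': 1})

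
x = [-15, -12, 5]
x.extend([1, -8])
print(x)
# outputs [-15, -12, 5, 1, -8]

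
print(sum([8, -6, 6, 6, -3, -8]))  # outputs 3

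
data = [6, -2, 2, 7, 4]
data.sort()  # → [-2, 2, 4, 6, 7]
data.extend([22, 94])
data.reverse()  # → [94, 22, 7, 6, 4, 2, -2]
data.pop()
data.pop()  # 2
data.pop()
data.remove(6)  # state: [94, 22, 7]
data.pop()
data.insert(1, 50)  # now [94, 50, 22]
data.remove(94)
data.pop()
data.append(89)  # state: [50, 89]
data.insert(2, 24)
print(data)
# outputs [50, 89, 24]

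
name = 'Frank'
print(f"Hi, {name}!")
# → Hi, Frank!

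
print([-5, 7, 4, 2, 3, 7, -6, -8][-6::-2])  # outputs [4, -5]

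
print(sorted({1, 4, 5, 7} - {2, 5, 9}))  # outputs [1, 4, 7]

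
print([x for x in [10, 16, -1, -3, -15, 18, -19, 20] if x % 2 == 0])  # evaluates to [10, 16, 18, 20]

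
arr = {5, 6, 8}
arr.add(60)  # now {5, 6, 8, 60}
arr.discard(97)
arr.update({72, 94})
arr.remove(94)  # {5, 6, 8, 60, 72}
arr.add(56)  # {5, 6, 8, 56, 60, 72}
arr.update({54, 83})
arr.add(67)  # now {5, 6, 8, 54, 56, 60, 67, 72, 83}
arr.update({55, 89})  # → {5, 6, 8, 54, 55, 56, 60, 67, 72, 83, 89}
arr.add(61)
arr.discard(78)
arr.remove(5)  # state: {6, 8, 54, 55, 56, 60, 61, 67, 72, 83, 89}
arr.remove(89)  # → {6, 8, 54, 55, 56, 60, 61, 67, 72, 83}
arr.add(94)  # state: {6, 8, 54, 55, 56, 60, 61, 67, 72, 83, 94}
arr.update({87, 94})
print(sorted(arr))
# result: [6, 8, 54, 55, 56, 60, 61, 67, 72, 83, 87, 94]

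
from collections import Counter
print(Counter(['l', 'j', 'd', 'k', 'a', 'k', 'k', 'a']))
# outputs Counter({'k': 3, 'a': 2, 'l': 1, 'j': 1, 'd': 1})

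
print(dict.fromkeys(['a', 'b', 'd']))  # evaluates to {'a': None, 'b': None, 'd': None}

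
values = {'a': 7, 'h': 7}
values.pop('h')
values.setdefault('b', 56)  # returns 56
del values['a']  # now {'b': 56}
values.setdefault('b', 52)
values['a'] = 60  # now {'b': 56, 'a': 60}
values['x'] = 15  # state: {'b': 56, 'a': 60, 'x': 15}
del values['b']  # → {'a': 60, 'x': 15}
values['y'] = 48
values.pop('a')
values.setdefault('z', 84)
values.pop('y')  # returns 48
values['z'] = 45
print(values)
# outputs {'x': 15, 'z': 45}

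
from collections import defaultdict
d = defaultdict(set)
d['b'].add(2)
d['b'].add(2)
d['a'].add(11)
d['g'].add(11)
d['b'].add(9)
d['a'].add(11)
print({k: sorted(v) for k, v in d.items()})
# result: {'b': [2, 9], 'a': [11], 'g': [11]}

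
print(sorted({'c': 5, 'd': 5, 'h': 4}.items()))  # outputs [('c', 5), ('d', 5), ('h', 4)]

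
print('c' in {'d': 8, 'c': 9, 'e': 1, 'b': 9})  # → True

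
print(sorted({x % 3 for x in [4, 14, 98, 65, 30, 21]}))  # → [0, 1, 2]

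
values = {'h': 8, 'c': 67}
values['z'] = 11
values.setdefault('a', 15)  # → 15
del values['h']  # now {'c': 67, 'z': 11, 'a': 15}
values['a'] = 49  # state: {'c': 67, 'z': 11, 'a': 49}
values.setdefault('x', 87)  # 87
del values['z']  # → {'c': 67, 'a': 49, 'x': 87}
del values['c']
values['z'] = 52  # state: {'a': 49, 'x': 87, 'z': 52}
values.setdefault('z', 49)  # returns 52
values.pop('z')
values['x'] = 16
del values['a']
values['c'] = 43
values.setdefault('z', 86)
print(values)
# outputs {'x': 16, 'c': 43, 'z': 86}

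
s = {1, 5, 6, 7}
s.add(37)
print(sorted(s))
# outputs [1, 5, 6, 7, 37]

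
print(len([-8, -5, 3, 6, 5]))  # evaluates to 5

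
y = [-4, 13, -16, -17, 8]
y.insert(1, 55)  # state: [-4, 55, 13, -16, -17, 8]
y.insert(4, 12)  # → [-4, 55, 13, -16, 12, -17, 8]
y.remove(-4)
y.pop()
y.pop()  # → -17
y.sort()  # [-16, 12, 13, 55]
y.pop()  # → 55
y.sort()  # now [-16, 12, 13]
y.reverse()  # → [13, 12, -16]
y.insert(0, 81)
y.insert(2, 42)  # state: [81, 13, 42, 12, -16]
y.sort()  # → [-16, 12, 13, 42, 81]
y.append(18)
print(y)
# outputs [-16, 12, 13, 42, 81, 18]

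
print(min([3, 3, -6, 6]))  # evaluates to -6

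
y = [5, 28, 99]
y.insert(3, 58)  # [5, 28, 99, 58]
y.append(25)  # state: [5, 28, 99, 58, 25]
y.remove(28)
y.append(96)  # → [5, 99, 58, 25, 96]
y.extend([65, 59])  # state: [5, 99, 58, 25, 96, 65, 59]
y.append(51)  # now [5, 99, 58, 25, 96, 65, 59, 51]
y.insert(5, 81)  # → [5, 99, 58, 25, 96, 81, 65, 59, 51]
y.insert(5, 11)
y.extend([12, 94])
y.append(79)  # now [5, 99, 58, 25, 96, 11, 81, 65, 59, 51, 12, 94, 79]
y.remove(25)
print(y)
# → [5, 99, 58, 96, 11, 81, 65, 59, 51, 12, 94, 79]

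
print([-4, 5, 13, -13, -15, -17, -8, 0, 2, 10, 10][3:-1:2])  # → [-13, -17, 0, 10]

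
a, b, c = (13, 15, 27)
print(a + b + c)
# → 55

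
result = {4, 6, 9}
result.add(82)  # {4, 6, 9, 82}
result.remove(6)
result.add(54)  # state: {4, 9, 54, 82}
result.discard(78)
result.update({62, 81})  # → {4, 9, 54, 62, 81, 82}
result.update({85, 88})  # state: {4, 9, 54, 62, 81, 82, 85, 88}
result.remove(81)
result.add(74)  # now {4, 9, 54, 62, 74, 82, 85, 88}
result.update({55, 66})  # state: {4, 9, 54, 55, 62, 66, 74, 82, 85, 88}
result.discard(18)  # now {4, 9, 54, 55, 62, 66, 74, 82, 85, 88}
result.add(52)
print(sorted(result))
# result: [4, 9, 52, 54, 55, 62, 66, 74, 82, 85, 88]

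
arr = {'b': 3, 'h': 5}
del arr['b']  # {'h': 5}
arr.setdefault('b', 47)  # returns 47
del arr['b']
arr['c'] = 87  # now {'h': 5, 'c': 87}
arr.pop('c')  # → 87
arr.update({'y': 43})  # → {'h': 5, 'y': 43}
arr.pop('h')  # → 5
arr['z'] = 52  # {'y': 43, 'z': 52}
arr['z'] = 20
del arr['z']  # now {'y': 43}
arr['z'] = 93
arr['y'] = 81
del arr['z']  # {'y': 81}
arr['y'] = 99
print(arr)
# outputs {'y': 99}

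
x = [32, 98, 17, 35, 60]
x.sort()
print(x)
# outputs [17, 32, 35, 60, 98]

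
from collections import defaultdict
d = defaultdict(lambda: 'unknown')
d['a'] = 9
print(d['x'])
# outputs unknown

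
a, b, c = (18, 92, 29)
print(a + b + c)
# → 139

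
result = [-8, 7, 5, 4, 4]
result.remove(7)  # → [-8, 5, 4, 4]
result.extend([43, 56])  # [-8, 5, 4, 4, 43, 56]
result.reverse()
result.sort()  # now [-8, 4, 4, 5, 43, 56]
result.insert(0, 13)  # [13, -8, 4, 4, 5, 43, 56]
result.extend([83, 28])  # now [13, -8, 4, 4, 5, 43, 56, 83, 28]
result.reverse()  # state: [28, 83, 56, 43, 5, 4, 4, -8, 13]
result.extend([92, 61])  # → [28, 83, 56, 43, 5, 4, 4, -8, 13, 92, 61]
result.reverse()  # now [61, 92, 13, -8, 4, 4, 5, 43, 56, 83, 28]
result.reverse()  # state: [28, 83, 56, 43, 5, 4, 4, -8, 13, 92, 61]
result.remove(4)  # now [28, 83, 56, 43, 5, 4, -8, 13, 92, 61]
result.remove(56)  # [28, 83, 43, 5, 4, -8, 13, 92, 61]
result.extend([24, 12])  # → [28, 83, 43, 5, 4, -8, 13, 92, 61, 24, 12]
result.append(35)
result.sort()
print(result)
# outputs [-8, 4, 5, 12, 13, 24, 28, 35, 43, 61, 83, 92]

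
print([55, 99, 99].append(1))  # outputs None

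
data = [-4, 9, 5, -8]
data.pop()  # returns -8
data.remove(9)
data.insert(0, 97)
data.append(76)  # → [97, -4, 5, 76]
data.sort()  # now [-4, 5, 76, 97]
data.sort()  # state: [-4, 5, 76, 97]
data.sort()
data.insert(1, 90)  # [-4, 90, 5, 76, 97]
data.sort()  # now [-4, 5, 76, 90, 97]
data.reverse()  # [97, 90, 76, 5, -4]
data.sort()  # [-4, 5, 76, 90, 97]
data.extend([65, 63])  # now [-4, 5, 76, 90, 97, 65, 63]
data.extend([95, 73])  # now [-4, 5, 76, 90, 97, 65, 63, 95, 73]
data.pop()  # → 73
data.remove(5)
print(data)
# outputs [-4, 76, 90, 97, 65, 63, 95]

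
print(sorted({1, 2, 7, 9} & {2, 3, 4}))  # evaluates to [2]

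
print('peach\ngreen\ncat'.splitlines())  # ['peach', 'green', 'cat']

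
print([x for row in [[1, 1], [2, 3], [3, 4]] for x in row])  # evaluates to [1, 1, 2, 3, 3, 4]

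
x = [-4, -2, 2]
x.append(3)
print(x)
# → [-4, -2, 2, 3]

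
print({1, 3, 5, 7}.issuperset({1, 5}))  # True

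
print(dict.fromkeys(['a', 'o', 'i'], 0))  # {'a': 0, 'o': 0, 'i': 0}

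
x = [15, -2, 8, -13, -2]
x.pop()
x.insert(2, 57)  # [15, -2, 57, 8, -13]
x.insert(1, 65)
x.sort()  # [-13, -2, 8, 15, 57, 65]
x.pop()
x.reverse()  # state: [57, 15, 8, -2, -13]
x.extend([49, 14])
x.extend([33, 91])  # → [57, 15, 8, -2, -13, 49, 14, 33, 91]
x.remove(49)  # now [57, 15, 8, -2, -13, 14, 33, 91]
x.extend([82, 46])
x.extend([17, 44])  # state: [57, 15, 8, -2, -13, 14, 33, 91, 82, 46, 17, 44]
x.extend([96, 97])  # [57, 15, 8, -2, -13, 14, 33, 91, 82, 46, 17, 44, 96, 97]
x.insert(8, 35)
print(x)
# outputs [57, 15, 8, -2, -13, 14, 33, 91, 35, 82, 46, 17, 44, 96, 97]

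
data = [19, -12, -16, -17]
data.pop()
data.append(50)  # [19, -12, -16, 50]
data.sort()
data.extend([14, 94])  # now [-16, -12, 19, 50, 14, 94]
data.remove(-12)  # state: [-16, 19, 50, 14, 94]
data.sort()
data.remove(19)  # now [-16, 14, 50, 94]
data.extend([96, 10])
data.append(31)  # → [-16, 14, 50, 94, 96, 10, 31]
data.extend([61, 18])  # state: [-16, 14, 50, 94, 96, 10, 31, 61, 18]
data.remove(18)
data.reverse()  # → [61, 31, 10, 96, 94, 50, 14, -16]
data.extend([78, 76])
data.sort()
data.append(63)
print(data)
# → [-16, 10, 14, 31, 50, 61, 76, 78, 94, 96, 63]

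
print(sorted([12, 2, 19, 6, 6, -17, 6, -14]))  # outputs [-17, -14, 2, 6, 6, 6, 12, 19]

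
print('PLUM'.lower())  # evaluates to plum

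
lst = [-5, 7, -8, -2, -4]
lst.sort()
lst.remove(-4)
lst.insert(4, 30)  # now [-8, -5, -2, 7, 30]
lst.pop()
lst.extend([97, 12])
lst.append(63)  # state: [-8, -5, -2, 7, 97, 12, 63]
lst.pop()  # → 63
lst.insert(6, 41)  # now [-8, -5, -2, 7, 97, 12, 41]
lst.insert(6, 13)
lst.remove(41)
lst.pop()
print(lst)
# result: [-8, -5, -2, 7, 97, 12]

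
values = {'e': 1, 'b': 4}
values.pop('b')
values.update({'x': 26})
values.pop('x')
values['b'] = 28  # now {'e': 1, 'b': 28}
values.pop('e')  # 1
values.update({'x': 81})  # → {'b': 28, 'x': 81}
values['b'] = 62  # {'b': 62, 'x': 81}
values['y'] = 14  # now {'b': 62, 'x': 81, 'y': 14}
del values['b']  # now {'x': 81, 'y': 14}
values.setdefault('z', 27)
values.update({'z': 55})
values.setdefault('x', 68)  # 81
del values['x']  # {'y': 14, 'z': 55}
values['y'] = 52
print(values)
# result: {'y': 52, 'z': 55}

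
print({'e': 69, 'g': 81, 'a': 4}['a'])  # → 4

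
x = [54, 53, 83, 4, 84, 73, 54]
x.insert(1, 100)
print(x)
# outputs [54, 100, 53, 83, 4, 84, 73, 54]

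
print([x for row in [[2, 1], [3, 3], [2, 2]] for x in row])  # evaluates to [2, 1, 3, 3, 2, 2]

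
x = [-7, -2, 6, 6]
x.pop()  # 6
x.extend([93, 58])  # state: [-7, -2, 6, 93, 58]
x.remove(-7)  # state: [-2, 6, 93, 58]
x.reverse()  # [58, 93, 6, -2]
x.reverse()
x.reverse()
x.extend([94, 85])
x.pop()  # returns 85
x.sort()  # [-2, 6, 58, 93, 94]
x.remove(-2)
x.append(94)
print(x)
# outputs [6, 58, 93, 94, 94]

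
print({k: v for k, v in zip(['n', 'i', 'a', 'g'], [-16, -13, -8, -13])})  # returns {'n': -16, 'i': -13, 'a': -8, 'g': -13}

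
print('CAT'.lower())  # cat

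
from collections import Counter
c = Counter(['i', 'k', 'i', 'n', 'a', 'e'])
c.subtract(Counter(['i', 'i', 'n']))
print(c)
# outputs Counter({'k': 1, 'a': 1, 'e': 1, 'i': 0, 'n': 0})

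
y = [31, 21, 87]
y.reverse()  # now [87, 21, 31]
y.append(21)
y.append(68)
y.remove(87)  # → [21, 31, 21, 68]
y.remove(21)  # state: [31, 21, 68]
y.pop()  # 68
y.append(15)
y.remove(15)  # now [31, 21]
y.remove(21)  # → [31]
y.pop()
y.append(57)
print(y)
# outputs [57]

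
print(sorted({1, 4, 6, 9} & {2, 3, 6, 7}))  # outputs [6]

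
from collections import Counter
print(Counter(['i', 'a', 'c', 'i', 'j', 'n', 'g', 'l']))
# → Counter({'i': 2, 'a': 1, 'c': 1, 'j': 1, 'n': 1, 'g': 1, 'l': 1})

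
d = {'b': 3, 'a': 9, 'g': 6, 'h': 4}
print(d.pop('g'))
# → 6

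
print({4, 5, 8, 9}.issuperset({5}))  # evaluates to True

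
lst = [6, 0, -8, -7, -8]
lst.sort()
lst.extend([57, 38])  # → [-8, -8, -7, 0, 6, 57, 38]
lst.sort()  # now [-8, -8, -7, 0, 6, 38, 57]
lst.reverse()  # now [57, 38, 6, 0, -7, -8, -8]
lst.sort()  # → [-8, -8, -7, 0, 6, 38, 57]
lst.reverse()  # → [57, 38, 6, 0, -7, -8, -8]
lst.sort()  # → [-8, -8, -7, 0, 6, 38, 57]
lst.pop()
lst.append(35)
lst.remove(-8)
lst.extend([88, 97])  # [-8, -7, 0, 6, 38, 35, 88, 97]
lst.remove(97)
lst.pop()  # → 88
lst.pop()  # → 35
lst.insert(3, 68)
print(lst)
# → [-8, -7, 0, 68, 6, 38]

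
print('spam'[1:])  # pam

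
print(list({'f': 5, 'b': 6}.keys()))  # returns ['f', 'b']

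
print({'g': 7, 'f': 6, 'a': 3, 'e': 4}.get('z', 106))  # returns 106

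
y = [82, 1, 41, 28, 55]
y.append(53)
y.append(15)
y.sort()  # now [1, 15, 28, 41, 53, 55, 82]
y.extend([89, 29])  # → [1, 15, 28, 41, 53, 55, 82, 89, 29]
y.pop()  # 29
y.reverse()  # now [89, 82, 55, 53, 41, 28, 15, 1]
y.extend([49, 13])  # [89, 82, 55, 53, 41, 28, 15, 1, 49, 13]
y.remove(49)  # [89, 82, 55, 53, 41, 28, 15, 1, 13]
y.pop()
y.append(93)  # [89, 82, 55, 53, 41, 28, 15, 1, 93]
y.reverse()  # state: [93, 1, 15, 28, 41, 53, 55, 82, 89]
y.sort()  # [1, 15, 28, 41, 53, 55, 82, 89, 93]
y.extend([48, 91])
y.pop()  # 91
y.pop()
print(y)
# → [1, 15, 28, 41, 53, 55, 82, 89, 93]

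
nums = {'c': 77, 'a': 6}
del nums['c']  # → {'a': 6}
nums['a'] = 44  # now {'a': 44}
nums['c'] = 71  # {'a': 44, 'c': 71}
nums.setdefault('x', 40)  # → 40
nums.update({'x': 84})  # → {'a': 44, 'c': 71, 'x': 84}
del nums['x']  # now {'a': 44, 'c': 71}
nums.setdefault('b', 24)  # 24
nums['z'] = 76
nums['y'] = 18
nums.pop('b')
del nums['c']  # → {'a': 44, 'z': 76, 'y': 18}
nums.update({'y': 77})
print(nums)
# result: {'a': 44, 'z': 76, 'y': 77}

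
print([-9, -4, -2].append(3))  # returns None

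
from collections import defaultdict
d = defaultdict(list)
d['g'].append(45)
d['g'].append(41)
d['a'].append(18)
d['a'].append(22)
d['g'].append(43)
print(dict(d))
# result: {'g': [45, 41, 43], 'a': [18, 22]}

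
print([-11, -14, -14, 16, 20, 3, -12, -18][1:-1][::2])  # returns [-14, 16, 3]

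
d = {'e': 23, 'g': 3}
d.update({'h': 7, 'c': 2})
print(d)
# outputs {'e': 23, 'g': 3, 'h': 7, 'c': 2}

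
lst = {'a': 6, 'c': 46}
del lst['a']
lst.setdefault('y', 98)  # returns 98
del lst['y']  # {'c': 46}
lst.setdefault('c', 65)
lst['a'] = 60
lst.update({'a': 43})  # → {'c': 46, 'a': 43}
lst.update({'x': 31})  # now {'c': 46, 'a': 43, 'x': 31}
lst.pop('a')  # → 43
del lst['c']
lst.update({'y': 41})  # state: {'x': 31, 'y': 41}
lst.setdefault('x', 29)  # 31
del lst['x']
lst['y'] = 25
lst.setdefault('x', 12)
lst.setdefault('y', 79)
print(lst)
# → {'y': 25, 'x': 12}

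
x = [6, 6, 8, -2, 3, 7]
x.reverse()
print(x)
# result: [7, 3, -2, 8, 6, 6]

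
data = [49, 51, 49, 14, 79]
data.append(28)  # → [49, 51, 49, 14, 79, 28]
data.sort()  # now [14, 28, 49, 49, 51, 79]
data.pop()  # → 79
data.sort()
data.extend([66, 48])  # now [14, 28, 49, 49, 51, 66, 48]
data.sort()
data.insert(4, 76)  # [14, 28, 48, 49, 76, 49, 51, 66]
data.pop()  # 66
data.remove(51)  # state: [14, 28, 48, 49, 76, 49]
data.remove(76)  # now [14, 28, 48, 49, 49]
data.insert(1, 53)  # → [14, 53, 28, 48, 49, 49]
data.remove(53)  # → [14, 28, 48, 49, 49]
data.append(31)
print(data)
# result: [14, 28, 48, 49, 49, 31]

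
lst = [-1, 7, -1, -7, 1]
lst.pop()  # 1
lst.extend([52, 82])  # [-1, 7, -1, -7, 52, 82]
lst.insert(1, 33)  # [-1, 33, 7, -1, -7, 52, 82]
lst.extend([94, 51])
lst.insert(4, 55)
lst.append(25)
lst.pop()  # 25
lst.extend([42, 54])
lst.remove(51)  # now [-1, 33, 7, -1, 55, -7, 52, 82, 94, 42, 54]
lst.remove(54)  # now [-1, 33, 7, -1, 55, -7, 52, 82, 94, 42]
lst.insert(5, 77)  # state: [-1, 33, 7, -1, 55, 77, -7, 52, 82, 94, 42]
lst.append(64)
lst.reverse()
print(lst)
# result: [64, 42, 94, 82, 52, -7, 77, 55, -1, 7, 33, -1]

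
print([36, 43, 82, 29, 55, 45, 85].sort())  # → None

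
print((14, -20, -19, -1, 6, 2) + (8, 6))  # (14, -20, -19, -1, 6, 2, 8, 6)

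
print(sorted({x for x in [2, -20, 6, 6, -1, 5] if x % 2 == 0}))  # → [-20, 2, 6]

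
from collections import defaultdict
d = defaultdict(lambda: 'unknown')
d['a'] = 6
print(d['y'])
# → unknown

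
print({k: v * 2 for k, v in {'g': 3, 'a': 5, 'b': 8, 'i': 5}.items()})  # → {'g': 6, 'a': 10, 'b': 16, 'i': 10}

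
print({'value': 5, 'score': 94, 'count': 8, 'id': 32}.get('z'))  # None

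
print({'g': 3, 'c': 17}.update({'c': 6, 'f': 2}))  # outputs None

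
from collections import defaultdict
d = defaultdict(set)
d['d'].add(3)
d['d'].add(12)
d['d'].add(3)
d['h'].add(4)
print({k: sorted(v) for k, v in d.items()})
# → {'d': [3, 12], 'h': [4]}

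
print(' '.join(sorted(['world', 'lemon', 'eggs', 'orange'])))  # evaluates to eggs lemon orange world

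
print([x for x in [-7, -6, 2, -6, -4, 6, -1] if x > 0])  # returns [2, 6]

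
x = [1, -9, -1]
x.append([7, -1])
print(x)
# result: [1, -9, -1, [7, -1]]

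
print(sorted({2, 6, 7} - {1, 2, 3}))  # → [6, 7]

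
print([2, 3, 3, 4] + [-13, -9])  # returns [2, 3, 3, 4, -13, -9]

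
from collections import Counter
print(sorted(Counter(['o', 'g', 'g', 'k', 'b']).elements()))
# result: ['b', 'g', 'g', 'k', 'o']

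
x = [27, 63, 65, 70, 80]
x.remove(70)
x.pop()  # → 80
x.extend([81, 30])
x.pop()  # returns 30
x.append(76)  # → [27, 63, 65, 81, 76]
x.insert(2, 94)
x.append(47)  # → [27, 63, 94, 65, 81, 76, 47]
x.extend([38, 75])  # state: [27, 63, 94, 65, 81, 76, 47, 38, 75]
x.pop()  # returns 75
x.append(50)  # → [27, 63, 94, 65, 81, 76, 47, 38, 50]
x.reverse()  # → [50, 38, 47, 76, 81, 65, 94, 63, 27]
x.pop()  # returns 27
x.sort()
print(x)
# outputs [38, 47, 50, 63, 65, 76, 81, 94]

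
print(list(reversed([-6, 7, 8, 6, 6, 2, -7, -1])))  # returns [-1, -7, 2, 6, 6, 8, 7, -6]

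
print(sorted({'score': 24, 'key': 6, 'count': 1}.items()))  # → [('count', 1), ('key', 6), ('score', 24)]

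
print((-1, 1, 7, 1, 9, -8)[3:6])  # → (1, 9, -8)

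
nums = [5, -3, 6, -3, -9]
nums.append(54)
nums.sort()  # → [-9, -3, -3, 5, 6, 54]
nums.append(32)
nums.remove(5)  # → [-9, -3, -3, 6, 54, 32]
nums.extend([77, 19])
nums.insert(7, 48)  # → [-9, -3, -3, 6, 54, 32, 77, 48, 19]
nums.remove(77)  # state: [-9, -3, -3, 6, 54, 32, 48, 19]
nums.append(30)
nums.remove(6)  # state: [-9, -3, -3, 54, 32, 48, 19, 30]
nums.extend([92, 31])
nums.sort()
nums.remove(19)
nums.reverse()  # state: [92, 54, 48, 32, 31, 30, -3, -3, -9]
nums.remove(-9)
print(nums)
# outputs [92, 54, 48, 32, 31, 30, -3, -3]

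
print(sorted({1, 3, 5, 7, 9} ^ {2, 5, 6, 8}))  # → [1, 2, 3, 6, 7, 8, 9]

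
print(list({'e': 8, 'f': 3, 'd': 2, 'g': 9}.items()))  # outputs [('e', 8), ('f', 3), ('d', 2), ('g', 9)]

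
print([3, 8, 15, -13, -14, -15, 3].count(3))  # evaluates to 2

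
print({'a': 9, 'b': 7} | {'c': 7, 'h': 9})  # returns {'a': 9, 'b': 7, 'c': 7, 'h': 9}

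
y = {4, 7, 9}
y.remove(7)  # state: {4, 9}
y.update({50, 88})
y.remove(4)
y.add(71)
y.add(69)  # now {9, 50, 69, 71, 88}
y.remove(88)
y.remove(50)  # {9, 69, 71}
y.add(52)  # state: {9, 52, 69, 71}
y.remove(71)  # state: {9, 52, 69}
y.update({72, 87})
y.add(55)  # {9, 52, 55, 69, 72, 87}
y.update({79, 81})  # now {9, 52, 55, 69, 72, 79, 81, 87}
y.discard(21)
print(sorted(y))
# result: [9, 52, 55, 69, 72, 79, 81, 87]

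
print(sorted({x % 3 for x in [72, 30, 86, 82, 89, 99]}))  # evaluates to [0, 1, 2]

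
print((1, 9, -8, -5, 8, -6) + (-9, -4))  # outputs (1, 9, -8, -5, 8, -6, -9, -4)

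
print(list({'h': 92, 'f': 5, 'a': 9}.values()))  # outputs [92, 5, 9]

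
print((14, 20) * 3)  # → (14, 20, 14, 20, 14, 20)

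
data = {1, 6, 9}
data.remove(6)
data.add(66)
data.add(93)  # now {1, 9, 66, 93}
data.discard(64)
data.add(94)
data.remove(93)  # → {1, 9, 66, 94}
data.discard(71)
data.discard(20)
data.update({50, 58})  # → {1, 9, 50, 58, 66, 94}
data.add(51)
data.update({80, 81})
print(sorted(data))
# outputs [1, 9, 50, 51, 58, 66, 80, 81, 94]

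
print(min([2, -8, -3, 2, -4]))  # -8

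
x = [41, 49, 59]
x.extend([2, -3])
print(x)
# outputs [41, 49, 59, 2, -3]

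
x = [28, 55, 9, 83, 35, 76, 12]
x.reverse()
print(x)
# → [12, 76, 35, 83, 9, 55, 28]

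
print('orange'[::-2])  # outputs enr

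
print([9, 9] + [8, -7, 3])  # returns [9, 9, 8, -7, 3]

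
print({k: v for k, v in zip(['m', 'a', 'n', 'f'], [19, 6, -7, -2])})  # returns {'m': 19, 'a': 6, 'n': -7, 'f': -2}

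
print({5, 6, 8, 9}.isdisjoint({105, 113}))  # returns True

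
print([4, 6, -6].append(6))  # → None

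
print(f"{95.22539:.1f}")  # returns 95.2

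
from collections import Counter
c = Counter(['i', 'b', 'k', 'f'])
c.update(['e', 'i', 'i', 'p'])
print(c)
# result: Counter({'i': 3, 'b': 1, 'k': 1, 'f': 1, 'e': 1, 'p': 1})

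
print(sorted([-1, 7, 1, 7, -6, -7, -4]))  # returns [-7, -6, -4, -1, 1, 7, 7]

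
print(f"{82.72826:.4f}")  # 82.7283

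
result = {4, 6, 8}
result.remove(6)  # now {4, 8}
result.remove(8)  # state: {4}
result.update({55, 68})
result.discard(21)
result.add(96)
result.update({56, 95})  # {4, 55, 56, 68, 95, 96}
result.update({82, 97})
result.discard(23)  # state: {4, 55, 56, 68, 82, 95, 96, 97}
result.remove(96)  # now {4, 55, 56, 68, 82, 95, 97}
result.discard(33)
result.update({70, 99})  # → {4, 55, 56, 68, 70, 82, 95, 97, 99}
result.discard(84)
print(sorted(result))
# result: [4, 55, 56, 68, 70, 82, 95, 97, 99]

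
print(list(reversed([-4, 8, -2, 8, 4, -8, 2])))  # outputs [2, -8, 4, 8, -2, 8, -4]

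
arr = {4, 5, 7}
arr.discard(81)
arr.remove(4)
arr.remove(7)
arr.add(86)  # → {5, 86}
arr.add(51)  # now {5, 51, 86}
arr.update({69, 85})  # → {5, 51, 69, 85, 86}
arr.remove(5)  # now {51, 69, 85, 86}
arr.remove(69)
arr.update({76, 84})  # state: {51, 76, 84, 85, 86}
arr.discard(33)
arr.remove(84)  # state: {51, 76, 85, 86}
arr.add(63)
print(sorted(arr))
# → [51, 63, 76, 85, 86]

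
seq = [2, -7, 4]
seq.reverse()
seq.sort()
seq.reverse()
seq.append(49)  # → [4, 2, -7, 49]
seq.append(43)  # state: [4, 2, -7, 49, 43]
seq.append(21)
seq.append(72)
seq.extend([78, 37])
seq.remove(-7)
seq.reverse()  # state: [37, 78, 72, 21, 43, 49, 2, 4]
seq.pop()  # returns 4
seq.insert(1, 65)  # [37, 65, 78, 72, 21, 43, 49, 2]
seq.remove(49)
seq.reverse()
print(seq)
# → [2, 43, 21, 72, 78, 65, 37]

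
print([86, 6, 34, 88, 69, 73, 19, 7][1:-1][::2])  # [6, 88, 73]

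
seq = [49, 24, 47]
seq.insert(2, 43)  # [49, 24, 43, 47]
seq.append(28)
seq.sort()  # [24, 28, 43, 47, 49]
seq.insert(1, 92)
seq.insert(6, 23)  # [24, 92, 28, 43, 47, 49, 23]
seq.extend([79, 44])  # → [24, 92, 28, 43, 47, 49, 23, 79, 44]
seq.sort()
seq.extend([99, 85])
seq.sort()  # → [23, 24, 28, 43, 44, 47, 49, 79, 85, 92, 99]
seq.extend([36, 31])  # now [23, 24, 28, 43, 44, 47, 49, 79, 85, 92, 99, 36, 31]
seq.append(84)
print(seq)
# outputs [23, 24, 28, 43, 44, 47, 49, 79, 85, 92, 99, 36, 31, 84]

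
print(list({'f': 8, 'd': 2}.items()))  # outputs [('f', 8), ('d', 2)]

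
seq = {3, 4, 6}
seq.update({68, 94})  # {3, 4, 6, 68, 94}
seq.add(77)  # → {3, 4, 6, 68, 77, 94}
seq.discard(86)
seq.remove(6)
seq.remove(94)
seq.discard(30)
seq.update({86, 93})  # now {3, 4, 68, 77, 86, 93}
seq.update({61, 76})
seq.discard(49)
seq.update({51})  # {3, 4, 51, 61, 68, 76, 77, 86, 93}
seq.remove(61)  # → {3, 4, 51, 68, 76, 77, 86, 93}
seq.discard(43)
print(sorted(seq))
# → [3, 4, 51, 68, 76, 77, 86, 93]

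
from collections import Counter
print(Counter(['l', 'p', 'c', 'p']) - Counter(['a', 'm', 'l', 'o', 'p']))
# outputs Counter({'p': 1, 'c': 1})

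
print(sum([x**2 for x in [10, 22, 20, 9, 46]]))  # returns 3181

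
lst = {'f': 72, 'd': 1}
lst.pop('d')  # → 1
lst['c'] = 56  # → {'f': 72, 'c': 56}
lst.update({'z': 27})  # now {'f': 72, 'c': 56, 'z': 27}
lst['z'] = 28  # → {'f': 72, 'c': 56, 'z': 28}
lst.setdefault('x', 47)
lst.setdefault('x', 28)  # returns 47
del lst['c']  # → {'f': 72, 'z': 28, 'x': 47}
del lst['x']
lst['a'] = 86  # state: {'f': 72, 'z': 28, 'a': 86}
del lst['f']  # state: {'z': 28, 'a': 86}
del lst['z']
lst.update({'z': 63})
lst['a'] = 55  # {'a': 55, 'z': 63}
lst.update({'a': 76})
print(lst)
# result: {'a': 76, 'z': 63}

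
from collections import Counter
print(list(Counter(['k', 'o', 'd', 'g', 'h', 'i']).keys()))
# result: ['k', 'o', 'd', 'g', 'h', 'i']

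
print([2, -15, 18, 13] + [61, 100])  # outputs [2, -15, 18, 13, 61, 100]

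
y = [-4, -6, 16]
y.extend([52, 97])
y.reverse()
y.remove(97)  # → [52, 16, -6, -4]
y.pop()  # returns -4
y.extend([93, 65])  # [52, 16, -6, 93, 65]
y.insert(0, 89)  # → [89, 52, 16, -6, 93, 65]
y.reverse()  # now [65, 93, -6, 16, 52, 89]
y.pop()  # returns 89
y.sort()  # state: [-6, 16, 52, 65, 93]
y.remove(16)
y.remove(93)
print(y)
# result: [-6, 52, 65]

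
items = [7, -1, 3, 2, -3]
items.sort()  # [-3, -1, 2, 3, 7]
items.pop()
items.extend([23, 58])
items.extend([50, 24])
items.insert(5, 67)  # [-3, -1, 2, 3, 23, 67, 58, 50, 24]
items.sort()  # [-3, -1, 2, 3, 23, 24, 50, 58, 67]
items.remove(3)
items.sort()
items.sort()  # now [-3, -1, 2, 23, 24, 50, 58, 67]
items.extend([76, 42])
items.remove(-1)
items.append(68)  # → [-3, 2, 23, 24, 50, 58, 67, 76, 42, 68]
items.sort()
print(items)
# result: [-3, 2, 23, 24, 42, 50, 58, 67, 68, 76]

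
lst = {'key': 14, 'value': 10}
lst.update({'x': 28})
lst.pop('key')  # 14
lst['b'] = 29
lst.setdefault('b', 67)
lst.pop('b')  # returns 29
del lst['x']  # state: {'value': 10}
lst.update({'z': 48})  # {'value': 10, 'z': 48}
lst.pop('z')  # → 48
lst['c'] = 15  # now {'value': 10, 'c': 15}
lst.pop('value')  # 10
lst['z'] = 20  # {'c': 15, 'z': 20}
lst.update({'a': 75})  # {'c': 15, 'z': 20, 'a': 75}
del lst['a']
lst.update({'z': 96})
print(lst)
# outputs {'c': 15, 'z': 96}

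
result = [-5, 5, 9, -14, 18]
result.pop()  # 18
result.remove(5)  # [-5, 9, -14]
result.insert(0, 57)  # [57, -5, 9, -14]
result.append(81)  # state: [57, -5, 9, -14, 81]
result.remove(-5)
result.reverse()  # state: [81, -14, 9, 57]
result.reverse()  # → [57, 9, -14, 81]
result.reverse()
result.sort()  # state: [-14, 9, 57, 81]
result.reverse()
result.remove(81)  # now [57, 9, -14]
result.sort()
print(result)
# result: [-14, 9, 57]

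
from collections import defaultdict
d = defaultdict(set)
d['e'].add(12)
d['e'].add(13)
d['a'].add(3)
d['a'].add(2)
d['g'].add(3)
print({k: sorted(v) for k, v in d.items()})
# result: {'e': [12, 13], 'a': [2, 3], 'g': [3]}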